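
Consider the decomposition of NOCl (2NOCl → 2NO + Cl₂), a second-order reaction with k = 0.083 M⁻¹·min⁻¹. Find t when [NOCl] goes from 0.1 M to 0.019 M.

513.6 min

Step 1: For second-order: t = (1/[NOCl] - 1/[NOCl]₀)/k
Step 2: t = (1/0.019 - 1/0.1)/0.083
Step 3: t = (52.63 - 10)/0.083
Step 4: t = 42.63/0.083 = 513.6 min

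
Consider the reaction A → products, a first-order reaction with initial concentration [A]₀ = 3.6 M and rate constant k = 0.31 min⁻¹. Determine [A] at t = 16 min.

0.02525 M

Step 1: For a first-order reaction: [A] = [A]₀ × e^(-kt)
Step 2: [A] = 3.6 × e^(-0.31 × 16)
Step 3: [A] = 3.6 × e^(-4.96)
Step 4: [A] = 3.6 × 0.00701293 = 0.02525 M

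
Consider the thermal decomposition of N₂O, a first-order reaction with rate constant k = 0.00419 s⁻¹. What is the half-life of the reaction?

165.4 s

Step 1: For a first-order reaction, t₁/₂ = ln(2)/k
Step 2: t₁/₂ = ln(2)/0.00419
Step 3: t₁/₂ = 0.6931/0.00419 = 165.4 s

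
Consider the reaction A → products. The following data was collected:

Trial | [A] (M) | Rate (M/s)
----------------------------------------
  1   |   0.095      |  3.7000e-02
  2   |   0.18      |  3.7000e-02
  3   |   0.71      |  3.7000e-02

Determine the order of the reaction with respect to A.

zeroth order (0)

Step 1: Compare trials - when concentration changes, rate stays constant.
Step 2: rate₂/rate₁ = 3.7000e-02/3.7000e-02 = 1
Step 3: [A]₂/[A]₁ = 0.18/0.095 = 1.895
Step 4: Since rate ratio ≈ (conc ratio)^0, the reaction is zeroth order.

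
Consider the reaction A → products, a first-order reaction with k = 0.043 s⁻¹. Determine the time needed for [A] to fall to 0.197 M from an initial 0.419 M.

17.55 s

Step 1: For first-order: t = ln([A]₀/[A])/k
Step 2: t = ln(0.419/0.197)/0.043
Step 3: t = ln(2.127)/0.043
Step 4: t = 0.7547/0.043 = 17.55 s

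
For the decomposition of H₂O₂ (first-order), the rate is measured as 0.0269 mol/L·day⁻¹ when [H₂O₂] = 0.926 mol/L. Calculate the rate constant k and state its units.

0.02905 day⁻¹

Step 1: rate = k[H₂O₂]^1, so k = rate / [H₂O₂]^1.
Step 2: k = 0.0269 / (0.926)^1 = 0.0269 / 0.926.
Step 3: k = 0.02905 day⁻¹.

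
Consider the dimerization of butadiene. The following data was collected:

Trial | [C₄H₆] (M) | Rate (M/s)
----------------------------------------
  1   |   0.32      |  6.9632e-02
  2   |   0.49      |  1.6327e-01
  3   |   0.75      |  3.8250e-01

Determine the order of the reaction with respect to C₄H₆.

second order (2)

Step 1: Compare trials to find order n where rate₂/rate₁ = ([C₄H₆]₂/[C₄H₆]₁)^n
Step 2: rate₂/rate₁ = 1.6327e-01/6.9632e-02 = 2.345
Step 3: [C₄H₆]₂/[C₄H₆]₁ = 0.49/0.32 = 1.531
Step 4: n = ln(2.345)/ln(1.531) = 2.00 ≈ 2
Step 5: The reaction is second order in C₄H₆.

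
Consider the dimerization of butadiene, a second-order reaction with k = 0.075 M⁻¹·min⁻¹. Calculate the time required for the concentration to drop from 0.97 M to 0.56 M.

10.06 min

Step 1: For second-order: t = (1/[C₄H₆] - 1/[C₄H₆]₀)/k
Step 2: t = (1/0.56 - 1/0.97)/0.075
Step 3: t = (1.786 - 1.031)/0.075
Step 4: t = 0.7548/0.075 = 10.06 min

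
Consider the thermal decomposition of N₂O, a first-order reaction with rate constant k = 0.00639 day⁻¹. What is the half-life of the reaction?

108.5 day

Step 1: For a first-order reaction, t₁/₂ = ln(2)/k
Step 2: t₁/₂ = ln(2)/0.00639
Step 3: t₁/₂ = 0.6931/0.00639 = 108.5 day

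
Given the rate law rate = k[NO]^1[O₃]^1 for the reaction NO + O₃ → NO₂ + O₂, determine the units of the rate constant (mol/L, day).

(mol/L)⁻¹·day⁻¹

Step 1: Overall order = 1 + 1 = 2.
Step 2: rate has units mol/L·day⁻¹; [NO]^1[O₃]^1 has units (mol/L)^2.
Step 3: k = rate/([NO]^1[O₃]^1), so units of k = (mol/L)^(1-2)·day⁻¹ = (mol/L)⁻¹·day⁻¹.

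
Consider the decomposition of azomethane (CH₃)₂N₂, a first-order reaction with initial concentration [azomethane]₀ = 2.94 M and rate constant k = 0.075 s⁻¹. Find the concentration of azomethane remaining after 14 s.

1.029 M

Step 1: For a first-order reaction: [azomethane] = [azomethane]₀ × e^(-kt)
Step 2: [azomethane] = 2.94 × e^(-0.075 × 14)
Step 3: [azomethane] = 2.94 × e^(-1.05)
Step 4: [azomethane] = 2.94 × 0.349938 = 1.029 M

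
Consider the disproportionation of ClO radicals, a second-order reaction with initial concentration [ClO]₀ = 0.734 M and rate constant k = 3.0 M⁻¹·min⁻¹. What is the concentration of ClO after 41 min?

0.008041 M

Step 1: For a second-order reaction: 1/[ClO] = 1/[ClO]₀ + kt
Step 2: 1/[ClO] = 1/0.734 + 3.0 × 41
Step 3: 1/[ClO] = 1.362 + 123 = 124.4
Step 4: [ClO] = 1/124.4 = 0.008041 M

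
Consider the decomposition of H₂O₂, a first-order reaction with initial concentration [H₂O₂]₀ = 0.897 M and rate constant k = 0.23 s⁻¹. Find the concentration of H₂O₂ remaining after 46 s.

2.28e-05 M

Step 1: For a first-order reaction: [H₂O₂] = [H₂O₂]₀ × e^(-kt)
Step 2: [H₂O₂] = 0.897 × e^(-0.23 × 46)
Step 3: [H₂O₂] = 0.897 × e^(-10.58)
Step 4: [H₂O₂] = 0.897 × 2.54193e-05 = 2.28e-05 M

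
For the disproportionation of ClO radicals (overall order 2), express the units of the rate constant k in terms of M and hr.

M⁻¹·hr⁻¹

Step 1: For overall order n, rate = k × (concentration)^n.
Step 2: Rate has units M·hr⁻¹; concentration term has units M^2.
Step 3: k = rate / (concentration)^n, so units of k = M^(1-2)·hr⁻¹ = M⁻¹·hr⁻¹.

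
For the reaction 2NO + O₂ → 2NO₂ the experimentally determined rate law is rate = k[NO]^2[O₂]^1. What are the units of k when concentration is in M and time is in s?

M⁻²·s⁻¹

Step 1: Overall order = 2 + 1 = 3.
Step 2: rate has units M·s⁻¹; [NO]^2[O₂]^1 has units M^3.
Step 3: k = rate/([NO]^2[O₂]^1), so units of k = M^(1-3)·s⁻¹ = M⁻²·s⁻¹.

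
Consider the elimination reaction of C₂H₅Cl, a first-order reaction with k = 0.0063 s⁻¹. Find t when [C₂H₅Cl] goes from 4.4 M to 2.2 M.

110 s

Step 1: For first-order: t = ln([C₂H₅Cl]₀/[C₂H₅Cl])/k
Step 2: t = ln(4.4/2.2)/0.0063
Step 3: t = ln(2)/0.0063
Step 4: t = 0.6931/0.0063 = 110 s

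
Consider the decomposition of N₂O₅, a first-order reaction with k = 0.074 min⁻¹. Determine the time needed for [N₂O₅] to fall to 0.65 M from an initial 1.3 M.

9.367 min

Step 1: For first-order: t = ln([N₂O₅]₀/[N₂O₅])/k
Step 2: t = ln(1.3/0.65)/0.074
Step 3: t = ln(2)/0.074
Step 4: t = 0.6931/0.074 = 9.367 min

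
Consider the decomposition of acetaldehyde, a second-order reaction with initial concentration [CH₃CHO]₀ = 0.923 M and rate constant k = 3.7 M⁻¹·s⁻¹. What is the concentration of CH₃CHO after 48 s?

0.005596 M

Step 1: For a second-order reaction: 1/[CH₃CHO] = 1/[CH₃CHO]₀ + kt
Step 2: 1/[CH₃CHO] = 1/0.923 + 3.7 × 48
Step 3: 1/[CH₃CHO] = 1.083 + 177.6 = 178.7
Step 4: [CH₃CHO] = 1/178.7 = 0.005596 M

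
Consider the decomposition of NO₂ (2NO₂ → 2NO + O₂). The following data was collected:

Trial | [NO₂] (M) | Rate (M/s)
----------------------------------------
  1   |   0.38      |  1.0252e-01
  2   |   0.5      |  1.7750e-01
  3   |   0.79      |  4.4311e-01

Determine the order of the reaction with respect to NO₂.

second order (2)

Step 1: Compare trials to find order n where rate₂/rate₁ = ([NO₂]₂/[NO₂]₁)^n
Step 2: rate₂/rate₁ = 1.7750e-01/1.0252e-01 = 1.731
Step 3: [NO₂]₂/[NO₂]₁ = 0.5/0.38 = 1.316
Step 4: n = ln(1.731)/ln(1.316) = 2.00 ≈ 2
Step 5: The reaction is second order in NO₂.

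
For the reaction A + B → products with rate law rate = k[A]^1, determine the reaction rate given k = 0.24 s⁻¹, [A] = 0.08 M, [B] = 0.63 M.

0.0192 M/s

Step 1: The rate law is rate = k[A]^1
Step 2: Note that the rate does not depend on [B] (zero order in B).
Step 3: rate = 0.24 × (0.08)^1 = 0.0192 M/s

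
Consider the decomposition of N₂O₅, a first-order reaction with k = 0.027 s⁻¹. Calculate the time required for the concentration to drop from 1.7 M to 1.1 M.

16.12 s

Step 1: For first-order: t = ln([N₂O₅]₀/[N₂O₅])/k
Step 2: t = ln(1.7/1.1)/0.027
Step 3: t = ln(1.545)/0.027
Step 4: t = 0.4353/0.027 = 16.12 s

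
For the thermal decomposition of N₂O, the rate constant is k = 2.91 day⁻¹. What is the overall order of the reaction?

first order (1)

Step 1: The units of k for an nth-order reaction are (concentration)^(1-n)·(time)⁻¹.
Step 2: Here k has units day⁻¹, so the concentration exponent is 0.
Step 3: 1 - n = 0 ⇒ n = 1. The reaction is first order.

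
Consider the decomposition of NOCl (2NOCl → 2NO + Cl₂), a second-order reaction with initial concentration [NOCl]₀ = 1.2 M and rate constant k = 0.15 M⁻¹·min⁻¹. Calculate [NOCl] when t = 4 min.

0.6977 M

Step 1: For a second-order reaction: 1/[NOCl] = 1/[NOCl]₀ + kt
Step 2: 1/[NOCl] = 1/1.2 + 0.15 × 4
Step 3: 1/[NOCl] = 0.8333 + 0.6 = 1.433
Step 4: [NOCl] = 1/1.433 = 0.6977 M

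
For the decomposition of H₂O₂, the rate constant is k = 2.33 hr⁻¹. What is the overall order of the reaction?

first order (1)

Step 1: The units of k for an nth-order reaction are (concentration)^(1-n)·(time)⁻¹.
Step 2: Here k has units hr⁻¹, so the concentration exponent is 0.
Step 3: 1 - n = 0 ⇒ n = 1. The reaction is first order.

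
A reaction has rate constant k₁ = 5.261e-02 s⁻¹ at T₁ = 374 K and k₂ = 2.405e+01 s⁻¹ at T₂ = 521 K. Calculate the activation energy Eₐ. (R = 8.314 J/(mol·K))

67.5 kJ/mol

Step 1: Use the two-temperature Arrhenius form: ln(k₂/k₁) = -Eₐ/R × (1/T₂ - 1/T₁)
Step 2: ln(k₂/k₁) = ln(2.405e+01/5.261e-02) = ln(457.137) = 6.12498
Step 3: 1/T₂ - 1/T₁ = 1/521 - 1/374 = -7.544110e-04 K⁻¹
Step 4: Eₐ = -R × ln(k₂/k₁) / (1/T₂ - 1/T₁) = -8.314 × 6.12498 / -7.544110e-04
Step 5: Eₐ = 6.7500e+04 J/mol = 67.5 kJ/mol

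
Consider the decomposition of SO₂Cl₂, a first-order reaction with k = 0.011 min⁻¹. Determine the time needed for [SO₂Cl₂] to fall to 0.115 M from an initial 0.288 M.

83.46 min

Step 1: For first-order: t = ln([SO₂Cl₂]₀/[SO₂Cl₂])/k
Step 2: t = ln(0.288/0.115)/0.011
Step 3: t = ln(2.504)/0.011
Step 4: t = 0.918/0.011 = 83.46 min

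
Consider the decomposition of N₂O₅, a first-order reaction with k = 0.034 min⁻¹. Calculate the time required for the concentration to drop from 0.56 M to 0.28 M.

20.39 min

Step 1: For first-order: t = ln([N₂O₅]₀/[N₂O₅])/k
Step 2: t = ln(0.56/0.28)/0.034
Step 3: t = ln(2)/0.034
Step 4: t = 0.6931/0.034 = 20.39 min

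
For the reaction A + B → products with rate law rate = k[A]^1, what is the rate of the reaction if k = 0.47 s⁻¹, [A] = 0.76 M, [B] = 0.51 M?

0.3572 M/s

Step 1: The rate law is rate = k[A]^1
Step 2: Note that the rate does not depend on [B] (zero order in B).
Step 3: rate = 0.47 × (0.76)^1 = 0.3572 M/s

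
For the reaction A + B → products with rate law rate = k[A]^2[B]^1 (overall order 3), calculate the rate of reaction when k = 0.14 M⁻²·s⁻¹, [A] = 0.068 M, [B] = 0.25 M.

0.0001618 M/s

Step 1: The rate law is rate = k[A]^2[B]^1, overall order = 2+1 = 3
Step 2: Substitute values: rate = 0.14 × (0.068)^2 × (0.25)^1
Step 3: rate = 0.14 × 0.004624 × 0.25 = 0.00016184 M/s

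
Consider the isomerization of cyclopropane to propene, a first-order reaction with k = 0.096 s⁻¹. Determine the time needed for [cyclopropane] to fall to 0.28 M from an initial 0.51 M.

6.246 s

Step 1: For first-order: t = ln([cyclopropane]₀/[cyclopropane])/k
Step 2: t = ln(0.51/0.28)/0.096
Step 3: t = ln(1.821)/0.096
Step 4: t = 0.5996/0.096 = 6.246 s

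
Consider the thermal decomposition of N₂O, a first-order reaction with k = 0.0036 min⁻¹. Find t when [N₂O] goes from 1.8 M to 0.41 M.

410.9 min

Step 1: For first-order: t = ln([N₂O]₀/[N₂O])/k
Step 2: t = ln(1.8/0.41)/0.0036
Step 3: t = ln(4.39)/0.0036
Step 4: t = 1.479/0.0036 = 410.9 min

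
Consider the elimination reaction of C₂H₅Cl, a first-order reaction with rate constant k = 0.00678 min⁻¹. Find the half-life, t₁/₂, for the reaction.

102.2 min

Step 1: For a first-order reaction, t₁/₂ = ln(2)/k
Step 2: t₁/₂ = ln(2)/0.00678
Step 3: t₁/₂ = 0.6931/0.00678 = 102.2 min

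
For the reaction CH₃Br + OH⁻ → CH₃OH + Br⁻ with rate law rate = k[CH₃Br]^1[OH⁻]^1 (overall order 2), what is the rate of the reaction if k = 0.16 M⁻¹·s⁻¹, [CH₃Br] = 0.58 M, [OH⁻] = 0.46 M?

0.04269 M/s

Step 1: The rate law is rate = k[CH₃Br]^1[OH⁻]^1, overall order = 1+1 = 2
Step 2: Substitute values: rate = 0.16 × (0.58)^1 × (0.46)^1
Step 3: rate = 0.16 × 0.58 × 0.46 = 0.042688 M/s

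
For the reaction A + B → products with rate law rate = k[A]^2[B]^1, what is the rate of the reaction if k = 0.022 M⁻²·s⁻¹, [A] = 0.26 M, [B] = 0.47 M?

0.000699 M/s

Step 1: The rate law is rate = k[A]^2[B]^1
Step 2: Substitute: rate = 0.022 × (0.26)^2 × (0.47)^1
Step 3: rate = 0.022 × 0.0676 × 0.47 = 0.000698984 M/s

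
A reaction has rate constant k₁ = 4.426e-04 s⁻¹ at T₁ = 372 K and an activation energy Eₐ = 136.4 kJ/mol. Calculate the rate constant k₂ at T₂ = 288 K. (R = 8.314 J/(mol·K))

1.147e-09 s⁻¹

Step 1: Use the two-temperature Arrhenius form: ln(k₂/k₁) = -Eₐ/R × (1/T₂ - 1/T₁)
Step 2: Convert Eₐ to J/mol: 136.4 kJ/mol = 136400 J/mol
Step 3: 1/T₂ - 1/T₁ = 1/288 - 1/372 = 7.840502e-04 K⁻¹
Step 4: ln(k₂/k₁) = -136400/8.314 × 7.840502e-04 = -12.86318
Step 5: k₂ = k₁ × exp(-12.86318) = 4.426e-04 × 2.59174e-06 = 1.147e-09 s⁻¹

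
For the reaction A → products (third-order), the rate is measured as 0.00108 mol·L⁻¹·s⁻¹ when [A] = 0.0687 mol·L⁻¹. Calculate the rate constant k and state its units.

3.331 (mol·L⁻¹)⁻²·s⁻¹

Step 1: rate = k[A]^3, so k = rate / [A]^3.
Step 2: k = 0.00108 / (0.0687)^3 = 0.00108 / 0.0003242.
Step 3: k = 3.331 (mol·L⁻¹)⁻²·s⁻¹.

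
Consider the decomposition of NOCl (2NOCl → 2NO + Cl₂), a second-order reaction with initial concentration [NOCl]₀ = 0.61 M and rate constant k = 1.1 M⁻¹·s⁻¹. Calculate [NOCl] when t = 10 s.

0.07912 M

Step 1: For a second-order reaction: 1/[NOCl] = 1/[NOCl]₀ + kt
Step 2: 1/[NOCl] = 1/0.61 + 1.1 × 10
Step 3: 1/[NOCl] = 1.639 + 11 = 12.64
Step 4: [NOCl] = 1/12.64 = 0.07912 M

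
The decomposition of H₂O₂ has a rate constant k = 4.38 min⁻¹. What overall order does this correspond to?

first order (1)

Step 1: The units of k for an nth-order reaction are (concentration)^(1-n)·(time)⁻¹.
Step 2: Here k has units min⁻¹, so the concentration exponent is 0.
Step 3: 1 - n = 0 ⇒ n = 1. The reaction is first order.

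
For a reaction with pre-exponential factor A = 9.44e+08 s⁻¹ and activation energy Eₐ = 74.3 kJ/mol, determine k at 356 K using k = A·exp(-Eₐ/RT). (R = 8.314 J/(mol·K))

1.18e-02 s⁻¹

Step 1: Use the Arrhenius equation: k = A × exp(-Eₐ/RT)
Step 2: Convert Eₐ to J/mol: 74.3 kJ/mol = 74300 J/mol
Step 3: Calculate the exponent: -Eₐ/(RT) = -74300/(8.314 × 356) = -25.10318
Step 4: k = 9.44e+08 × exp(-25.10318)
Step 5: k = 9.44e+08 × 1.25264e-11 = 1.1825e-02 s⁻¹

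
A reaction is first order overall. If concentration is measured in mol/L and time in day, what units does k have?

day⁻¹

Step 1: For overall order n, rate = k × (concentration)^n.
Step 2: Rate has units mol/L·day⁻¹; concentration term has units (mol/L)^1.
Step 3: k = rate / (concentration)^n, so units of k = (mol/L)^(1-1)·day⁻¹ = day⁻¹.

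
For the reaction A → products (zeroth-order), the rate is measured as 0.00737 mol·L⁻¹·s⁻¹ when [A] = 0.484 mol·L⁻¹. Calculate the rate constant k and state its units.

0.00737 mol·L⁻¹·s⁻¹

Step 1: For a zeroth-order reaction, rate = k (independent of concentration).
Step 2: k = rate = 0.00737 mol·L⁻¹·s⁻¹.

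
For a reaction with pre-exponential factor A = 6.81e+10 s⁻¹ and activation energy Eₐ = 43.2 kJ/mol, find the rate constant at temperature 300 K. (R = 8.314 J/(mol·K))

2.05e+03 s⁻¹

Step 1: Use the Arrhenius equation: k = A × exp(-Eₐ/RT)
Step 2: Convert Eₐ to J/mol: 43.2 kJ/mol = 43200 J/mol
Step 3: Calculate the exponent: -Eₐ/(RT) = -43200/(8.314 × 300) = -17.32018
Step 4: k = 6.81e+10 × exp(-17.32018)
Step 5: k = 6.81e+10 × 3.00567e-08 = 2.0469e+03 s⁻¹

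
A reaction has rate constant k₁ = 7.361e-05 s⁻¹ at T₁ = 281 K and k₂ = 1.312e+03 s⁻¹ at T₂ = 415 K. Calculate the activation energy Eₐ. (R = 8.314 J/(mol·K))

120.8 kJ/mol

Step 1: Use the two-temperature Arrhenius form: ln(k₂/k₁) = -Eₐ/R × (1/T₂ - 1/T₁)
Step 2: ln(k₂/k₁) = ln(1.312e+03/7.361e-05) = ln(1.78237e+07) = 16.696
Step 3: 1/T₂ - 1/T₁ = 1/415 - 1/281 = -1.149080e-03 K⁻¹
Step 4: Eₐ = -R × ln(k₂/k₁) / (1/T₂ - 1/T₁) = -8.314 × 16.696 / -1.149080e-03
Step 5: Eₐ = 1.2080e+05 J/mol = 120.8 kJ/mol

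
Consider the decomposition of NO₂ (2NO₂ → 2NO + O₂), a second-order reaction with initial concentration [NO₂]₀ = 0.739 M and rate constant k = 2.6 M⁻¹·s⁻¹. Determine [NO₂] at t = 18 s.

0.02077 M

Step 1: For a second-order reaction: 1/[NO₂] = 1/[NO₂]₀ + kt
Step 2: 1/[NO₂] = 1/0.739 + 2.6 × 18
Step 3: 1/[NO₂] = 1.353 + 46.8 = 48.15
Step 4: [NO₂] = 1/48.15 = 0.02077 M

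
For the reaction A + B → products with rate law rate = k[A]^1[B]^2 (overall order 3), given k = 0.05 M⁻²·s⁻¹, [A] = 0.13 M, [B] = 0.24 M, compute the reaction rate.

0.0003744 M/s

Step 1: The rate law is rate = k[A]^1[B]^2, overall order = 1+2 = 3
Step 2: Substitute values: rate = 0.05 × (0.13)^1 × (0.24)^2
Step 3: rate = 0.05 × 0.13 × 0.0576 = 0.0003744 M/s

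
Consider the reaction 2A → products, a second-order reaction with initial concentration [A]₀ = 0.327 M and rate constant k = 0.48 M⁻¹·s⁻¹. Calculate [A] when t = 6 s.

0.1684 M

Step 1: For a second-order reaction: 1/[A] = 1/[A]₀ + kt
Step 2: 1/[A] = 1/0.327 + 0.48 × 6
Step 3: 1/[A] = 3.058 + 2.88 = 5.938
Step 4: [A] = 1/5.938 = 0.1684 M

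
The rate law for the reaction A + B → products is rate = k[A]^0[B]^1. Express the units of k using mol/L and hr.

hr⁻¹

Step 1: Overall order = 0 + 1 = 1.
Step 2: rate has units mol/L·hr⁻¹; [A]^0[B]^1 has units (mol/L)^1.
Step 3: k = rate/([A]^0[B]^1), so units of k = (mol/L)^(1-1)·hr⁻¹ = hr⁻¹.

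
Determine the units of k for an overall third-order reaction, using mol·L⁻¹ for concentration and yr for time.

(mol·L⁻¹)⁻²·yr⁻¹

Step 1: For overall order n, rate = k × (concentration)^n.
Step 2: Rate has units mol·L⁻¹·yr⁻¹; concentration term has units (mol·L⁻¹)^3.
Step 3: k = rate / (concentration)^n, so units of k = (mol·L⁻¹)^(1-3)·yr⁻¹ = (mol·L⁻¹)⁻²·yr⁻¹.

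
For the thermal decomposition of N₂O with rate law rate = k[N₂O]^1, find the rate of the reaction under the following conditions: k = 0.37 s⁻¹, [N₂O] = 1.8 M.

0.666 M/s

Step 1: Identify the rate law: rate = k[N₂O]^1
Step 2: Substitute values: rate = 0.37 × (1.8)^1
Step 3: Calculate: rate = 0.37 × 1.8 = 0.666 M/s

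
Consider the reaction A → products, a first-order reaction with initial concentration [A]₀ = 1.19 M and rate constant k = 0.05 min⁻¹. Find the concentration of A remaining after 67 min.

0.04175 M

Step 1: For a first-order reaction: [A] = [A]₀ × e^(-kt)
Step 2: [A] = 1.19 × e^(-0.05 × 67)
Step 3: [A] = 1.19 × e^(-3.35)
Step 4: [A] = 1.19 × 0.0350844 = 0.04175 M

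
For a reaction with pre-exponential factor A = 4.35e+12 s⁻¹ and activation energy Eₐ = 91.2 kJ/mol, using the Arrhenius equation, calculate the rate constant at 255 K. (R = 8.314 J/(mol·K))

9.04e-07 s⁻¹

Step 1: Use the Arrhenius equation: k = A × exp(-Eₐ/RT)
Step 2: Convert Eₐ to J/mol: 91.2 kJ/mol = 91200 J/mol
Step 3: Calculate the exponent: -Eₐ/(RT) = -91200/(8.314 × 255) = -43.01745
Step 4: k = 4.35e+12 × exp(-43.01745)
Step 5: k = 4.35e+12 × 2.07854e-19 = 9.0416e-07 s⁻¹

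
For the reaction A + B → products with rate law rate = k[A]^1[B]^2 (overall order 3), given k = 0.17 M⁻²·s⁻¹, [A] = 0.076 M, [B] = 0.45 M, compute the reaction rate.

0.002616 M/s

Step 1: The rate law is rate = k[A]^1[B]^2, overall order = 1+2 = 3
Step 2: Substitute values: rate = 0.17 × (0.076)^1 × (0.45)^2
Step 3: rate = 0.17 × 0.076 × 0.2025 = 0.0026163 M/s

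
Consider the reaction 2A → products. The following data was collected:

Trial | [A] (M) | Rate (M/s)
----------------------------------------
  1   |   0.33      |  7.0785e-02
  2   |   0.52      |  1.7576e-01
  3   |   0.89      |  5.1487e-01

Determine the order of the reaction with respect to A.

second order (2)

Step 1: Compare trials to find order n where rate₂/rate₁ = ([A]₂/[A]₁)^n
Step 2: rate₂/rate₁ = 1.7576e-01/7.0785e-02 = 2.483
Step 3: [A]₂/[A]₁ = 0.52/0.33 = 1.576
Step 4: n = ln(2.483)/ln(1.576) = 2.00 ≈ 2
Step 5: The reaction is second order in A.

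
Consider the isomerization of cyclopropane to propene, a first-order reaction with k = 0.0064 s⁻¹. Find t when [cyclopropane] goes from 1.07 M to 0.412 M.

149.1 s

Step 1: For first-order: t = ln([cyclopropane]₀/[cyclopropane])/k
Step 2: t = ln(1.07/0.412)/0.0064
Step 3: t = ln(2.597)/0.0064
Step 4: t = 0.9544/0.0064 = 149.1 s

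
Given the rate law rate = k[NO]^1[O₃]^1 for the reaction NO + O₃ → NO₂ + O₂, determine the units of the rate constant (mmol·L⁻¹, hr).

(mmol·L⁻¹)⁻¹·hr⁻¹

Step 1: Overall order = 1 + 1 = 2.
Step 2: rate has units mmol·L⁻¹·hr⁻¹; [NO]^1[O₃]^1 has units (mmol·L⁻¹)^2.
Step 3: k = rate/([NO]^1[O₃]^1), so units of k = (mmol·L⁻¹)^(1-2)·hr⁻¹ = (mmol·L⁻¹)⁻¹·hr⁻¹.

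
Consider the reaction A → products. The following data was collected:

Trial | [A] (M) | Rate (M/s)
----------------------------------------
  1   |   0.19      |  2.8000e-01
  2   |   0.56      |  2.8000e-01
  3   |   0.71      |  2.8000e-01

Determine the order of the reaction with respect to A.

zeroth order (0)

Step 1: Compare trials - when concentration changes, rate stays constant.
Step 2: rate₂/rate₁ = 2.8000e-01/2.8000e-01 = 1
Step 3: [A]₂/[A]₁ = 0.56/0.19 = 2.947
Step 4: Since rate ratio ≈ (conc ratio)^0, the reaction is zeroth order.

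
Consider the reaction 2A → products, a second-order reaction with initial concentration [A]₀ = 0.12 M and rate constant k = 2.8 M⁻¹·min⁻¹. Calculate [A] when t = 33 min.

0.009927 M

Step 1: For a second-order reaction: 1/[A] = 1/[A]₀ + kt
Step 2: 1/[A] = 1/0.12 + 2.8 × 33
Step 3: 1/[A] = 8.333 + 92.4 = 100.7
Step 4: [A] = 1/100.7 = 0.009927 M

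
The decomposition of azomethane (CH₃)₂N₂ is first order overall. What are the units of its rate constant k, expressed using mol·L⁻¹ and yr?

yr⁻¹

Step 1: For overall order n, rate = k × (concentration)^n.
Step 2: Rate has units mol·L⁻¹·yr⁻¹; concentration term has units (mol·L⁻¹)^1.
Step 3: k = rate / (concentration)^n, so units of k = (mol·L⁻¹)^(1-1)·yr⁻¹ = yr⁻¹.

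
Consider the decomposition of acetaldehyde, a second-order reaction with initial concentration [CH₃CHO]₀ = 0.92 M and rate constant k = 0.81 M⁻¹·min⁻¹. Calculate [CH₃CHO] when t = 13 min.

0.08608 M

Step 1: For a second-order reaction: 1/[CH₃CHO] = 1/[CH₃CHO]₀ + kt
Step 2: 1/[CH₃CHO] = 1/0.92 + 0.81 × 13
Step 3: 1/[CH₃CHO] = 1.087 + 10.53 = 11.62
Step 4: [CH₃CHO] = 1/11.62 = 0.08608 M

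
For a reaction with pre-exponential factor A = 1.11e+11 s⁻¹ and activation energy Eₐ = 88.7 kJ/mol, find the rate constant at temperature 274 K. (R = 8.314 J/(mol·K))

1.37e-06 s⁻¹

Step 1: Use the Arrhenius equation: k = A × exp(-Eₐ/RT)
Step 2: Convert Eₐ to J/mol: 88.7 kJ/mol = 88700 J/mol
Step 3: Calculate the exponent: -Eₐ/(RT) = -88700/(8.314 × 274) = -38.93705
Step 4: k = 1.11e+11 × exp(-38.93705)
Step 5: k = 1.11e+11 × 1.22986e-17 = 1.3651e-06 s⁻¹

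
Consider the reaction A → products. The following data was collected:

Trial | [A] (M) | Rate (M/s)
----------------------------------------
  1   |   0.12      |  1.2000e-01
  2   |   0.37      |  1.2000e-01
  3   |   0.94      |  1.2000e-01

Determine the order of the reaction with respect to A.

zeroth order (0)

Step 1: Compare trials - when concentration changes, rate stays constant.
Step 2: rate₂/rate₁ = 1.2000e-01/1.2000e-01 = 1
Step 3: [A]₂/[A]₁ = 0.37/0.12 = 3.083
Step 4: Since rate ratio ≈ (conc ratio)^0, the reaction is zeroth order.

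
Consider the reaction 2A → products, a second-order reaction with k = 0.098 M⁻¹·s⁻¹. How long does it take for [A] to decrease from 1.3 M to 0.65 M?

7.849 s

Step 1: For second-order: t = (1/[A] - 1/[A]₀)/k
Step 2: t = (1/0.65 - 1/1.3)/0.098
Step 3: t = (1.538 - 0.7692)/0.098
Step 4: t = 0.7692/0.098 = 7.849 s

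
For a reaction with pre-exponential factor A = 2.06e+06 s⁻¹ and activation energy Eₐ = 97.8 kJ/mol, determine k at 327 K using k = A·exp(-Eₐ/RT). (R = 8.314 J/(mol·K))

4.91e-10 s⁻¹

Step 1: Use the Arrhenius equation: k = A × exp(-Eₐ/RT)
Step 2: Convert Eₐ to J/mol: 97.8 kJ/mol = 97800 J/mol
Step 3: Calculate the exponent: -Eₐ/(RT) = -97800/(8.314 × 327) = -35.97337
Step 4: k = 2.06e+06 × exp(-35.97337)
Step 5: k = 2.06e+06 × 2.38212e-16 = 4.9072e-10 s⁻¹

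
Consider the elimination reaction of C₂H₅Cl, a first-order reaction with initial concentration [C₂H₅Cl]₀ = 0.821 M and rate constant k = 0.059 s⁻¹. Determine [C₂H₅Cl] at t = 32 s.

0.1243 M

Step 1: For a first-order reaction: [C₂H₅Cl] = [C₂H₅Cl]₀ × e^(-kt)
Step 2: [C₂H₅Cl] = 0.821 × e^(-0.059 × 32)
Step 3: [C₂H₅Cl] = 0.821 × e^(-1.888)
Step 4: [C₂H₅Cl] = 0.821 × 0.151374 = 0.1243 M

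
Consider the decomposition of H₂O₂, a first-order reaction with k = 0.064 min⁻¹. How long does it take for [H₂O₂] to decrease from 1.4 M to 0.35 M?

21.66 min

Step 1: For first-order: t = ln([H₂O₂]₀/[H₂O₂])/k
Step 2: t = ln(1.4/0.35)/0.064
Step 3: t = ln(4)/0.064
Step 4: t = 1.386/0.064 = 21.66 min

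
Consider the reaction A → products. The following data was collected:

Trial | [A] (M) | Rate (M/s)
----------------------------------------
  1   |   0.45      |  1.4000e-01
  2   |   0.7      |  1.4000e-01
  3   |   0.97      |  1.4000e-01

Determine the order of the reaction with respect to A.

zeroth order (0)

Step 1: Compare trials - when concentration changes, rate stays constant.
Step 2: rate₂/rate₁ = 1.4000e-01/1.4000e-01 = 1
Step 3: [A]₂/[A]₁ = 0.7/0.45 = 1.556
Step 4: Since rate ratio ≈ (conc ratio)^0, the reaction is zeroth order.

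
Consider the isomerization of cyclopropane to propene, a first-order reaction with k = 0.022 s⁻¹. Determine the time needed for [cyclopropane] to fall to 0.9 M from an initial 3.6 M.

63.01 s

Step 1: For first-order: t = ln([cyclopropane]₀/[cyclopropane])/k
Step 2: t = ln(3.6/0.9)/0.022
Step 3: t = ln(4)/0.022
Step 4: t = 1.386/0.022 = 63.01 s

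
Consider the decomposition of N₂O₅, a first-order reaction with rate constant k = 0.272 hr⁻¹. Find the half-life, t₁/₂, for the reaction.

2.548 hr

Step 1: For a first-order reaction, t₁/₂ = ln(2)/k
Step 2: t₁/₂ = ln(2)/0.272
Step 3: t₁/₂ = 0.6931/0.272 = 2.548 hr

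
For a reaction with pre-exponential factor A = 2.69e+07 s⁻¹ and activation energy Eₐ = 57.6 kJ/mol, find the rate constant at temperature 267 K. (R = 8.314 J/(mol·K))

1.45e-04 s⁻¹

Step 1: Use the Arrhenius equation: k = A × exp(-Eₐ/RT)
Step 2: Convert Eₐ to J/mol: 57.6 kJ/mol = 57600 J/mol
Step 3: Calculate the exponent: -Eₐ/(RT) = -57600/(8.314 × 267) = -25.94784
Step 4: k = 2.69e+07 × exp(-25.94784)
Step 5: k = 2.69e+07 × 5.38265e-12 = 1.4479e-04 s⁻¹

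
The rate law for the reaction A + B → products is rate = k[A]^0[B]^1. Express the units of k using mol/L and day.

day⁻¹

Step 1: Overall order = 0 + 1 = 1.
Step 2: rate has units mol/L·day⁻¹; [A]^0[B]^1 has units (mol/L)^1.
Step 3: k = rate/([A]^0[B]^1), so units of k = (mol/L)^(1-1)·day⁻¹ = day⁻¹.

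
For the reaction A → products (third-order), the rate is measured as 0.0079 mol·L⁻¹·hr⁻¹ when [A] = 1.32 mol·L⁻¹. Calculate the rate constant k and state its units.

0.003435 (mol·L⁻¹)⁻²·hr⁻¹

Step 1: rate = k[A]^3, so k = rate / [A]^3.
Step 2: k = 0.0079 / (1.32)^3 = 0.0079 / 2.3.
Step 3: k = 0.003435 (mol·L⁻¹)⁻²·hr⁻¹.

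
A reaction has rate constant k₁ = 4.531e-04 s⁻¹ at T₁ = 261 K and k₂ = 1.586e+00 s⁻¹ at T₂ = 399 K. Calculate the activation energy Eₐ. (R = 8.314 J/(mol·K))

51.2 kJ/mol

Step 1: Use the two-temperature Arrhenius form: ln(k₂/k₁) = -Eₐ/R × (1/T₂ - 1/T₁)
Step 2: ln(k₂/k₁) = ln(1.586e+00/4.531e-04) = ln(3500.33) = 8.16061
Step 3: 1/T₂ - 1/T₁ = 1/399 - 1/261 = -1.325152e-03 K⁻¹
Step 4: Eₐ = -R × ln(k₂/k₁) / (1/T₂ - 1/T₁) = -8.314 × 8.16061 / -1.325152e-03
Step 5: Eₐ = 5.1200e+04 J/mol = 51.2 kJ/mol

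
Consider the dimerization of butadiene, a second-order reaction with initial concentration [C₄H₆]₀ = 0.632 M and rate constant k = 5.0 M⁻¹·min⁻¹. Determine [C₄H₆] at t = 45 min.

0.004413 M

Step 1: For a second-order reaction: 1/[C₄H₆] = 1/[C₄H₆]₀ + kt
Step 2: 1/[C₄H₆] = 1/0.632 + 5.0 × 45
Step 3: 1/[C₄H₆] = 1.582 + 225 = 226.6
Step 4: [C₄H₆] = 1/226.6 = 0.004413 M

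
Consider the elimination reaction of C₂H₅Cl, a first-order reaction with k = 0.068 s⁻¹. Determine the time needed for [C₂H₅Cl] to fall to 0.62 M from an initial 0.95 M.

6.276 s

Step 1: For first-order: t = ln([C₂H₅Cl]₀/[C₂H₅Cl])/k
Step 2: t = ln(0.95/0.62)/0.068
Step 3: t = ln(1.532)/0.068
Step 4: t = 0.4267/0.068 = 6.276 s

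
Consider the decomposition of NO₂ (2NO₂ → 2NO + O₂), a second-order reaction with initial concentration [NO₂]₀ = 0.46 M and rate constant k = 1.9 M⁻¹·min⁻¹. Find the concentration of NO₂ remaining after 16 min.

0.0307 M

Step 1: For a second-order reaction: 1/[NO₂] = 1/[NO₂]₀ + kt
Step 2: 1/[NO₂] = 1/0.46 + 1.9 × 16
Step 3: 1/[NO₂] = 2.174 + 30.4 = 32.57
Step 4: [NO₂] = 1/32.57 = 0.0307 M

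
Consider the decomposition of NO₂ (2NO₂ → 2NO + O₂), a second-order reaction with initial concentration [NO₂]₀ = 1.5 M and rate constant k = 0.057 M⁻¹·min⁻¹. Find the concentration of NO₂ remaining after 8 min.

0.8907 M

Step 1: For a second-order reaction: 1/[NO₂] = 1/[NO₂]₀ + kt
Step 2: 1/[NO₂] = 1/1.5 + 0.057 × 8
Step 3: 1/[NO₂] = 0.6667 + 0.456 = 1.123
Step 4: [NO₂] = 1/1.123 = 0.8907 M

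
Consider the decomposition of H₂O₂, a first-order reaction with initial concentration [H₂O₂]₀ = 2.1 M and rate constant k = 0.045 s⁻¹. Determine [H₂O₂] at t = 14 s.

1.118 M

Step 1: For a first-order reaction: [H₂O₂] = [H₂O₂]₀ × e^(-kt)
Step 2: [H₂O₂] = 2.1 × e^(-0.045 × 14)
Step 3: [H₂O₂] = 2.1 × e^(-0.63)
Step 4: [H₂O₂] = 2.1 × 0.532592 = 1.118 M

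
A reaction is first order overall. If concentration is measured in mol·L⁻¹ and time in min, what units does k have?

min⁻¹

Step 1: For overall order n, rate = k × (concentration)^n.
Step 2: Rate has units mol·L⁻¹·min⁻¹; concentration term has units (mol·L⁻¹)^1.
Step 3: k = rate / (concentration)^n, so units of k = (mol·L⁻¹)^(1-1)·min⁻¹ = min⁻¹.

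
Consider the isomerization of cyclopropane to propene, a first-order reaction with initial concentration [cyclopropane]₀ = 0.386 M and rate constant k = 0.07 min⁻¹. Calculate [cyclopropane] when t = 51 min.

0.01087 M

Step 1: For a first-order reaction: [cyclopropane] = [cyclopropane]₀ × e^(-kt)
Step 2: [cyclopropane] = 0.386 × e^(-0.07 × 51)
Step 3: [cyclopropane] = 0.386 × e^(-3.57)
Step 4: [cyclopropane] = 0.386 × 0.0281559 = 0.01087 M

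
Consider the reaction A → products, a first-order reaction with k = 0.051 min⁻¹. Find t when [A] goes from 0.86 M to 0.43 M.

13.59 min

Step 1: For first-order: t = ln([A]₀/[A])/k
Step 2: t = ln(0.86/0.43)/0.051
Step 3: t = ln(2)/0.051
Step 4: t = 0.6931/0.051 = 13.59 min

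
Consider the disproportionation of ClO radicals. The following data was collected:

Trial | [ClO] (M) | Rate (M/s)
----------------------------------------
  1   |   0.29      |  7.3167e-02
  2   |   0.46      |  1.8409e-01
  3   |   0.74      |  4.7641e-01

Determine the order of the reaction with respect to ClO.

second order (2)

Step 1: Compare trials to find order n where rate₂/rate₁ = ([ClO]₂/[ClO]₁)^n
Step 2: rate₂/rate₁ = 1.8409e-01/7.3167e-02 = 2.516
Step 3: [ClO]₂/[ClO]₁ = 0.46/0.29 = 1.586
Step 4: n = ln(2.516)/ln(1.586) = 2.00 ≈ 2
Step 5: The reaction is second order in ClO.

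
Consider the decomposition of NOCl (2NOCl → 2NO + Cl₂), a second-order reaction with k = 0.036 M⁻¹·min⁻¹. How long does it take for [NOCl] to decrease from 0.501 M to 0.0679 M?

353.7 min

Step 1: For second-order: t = (1/[NOCl] - 1/[NOCl]₀)/k
Step 2: t = (1/0.0679 - 1/0.501)/0.036
Step 3: t = (14.73 - 1.996)/0.036
Step 4: t = 12.73/0.036 = 353.7 min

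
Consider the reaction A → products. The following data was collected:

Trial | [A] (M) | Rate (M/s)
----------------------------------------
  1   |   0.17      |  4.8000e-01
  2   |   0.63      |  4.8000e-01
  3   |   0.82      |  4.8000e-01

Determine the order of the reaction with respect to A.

zeroth order (0)

Step 1: Compare trials - when concentration changes, rate stays constant.
Step 2: rate₂/rate₁ = 4.8000e-01/4.8000e-01 = 1
Step 3: [A]₂/[A]₁ = 0.63/0.17 = 3.706
Step 4: Since rate ratio ≈ (conc ratio)^0, the reaction is zeroth order.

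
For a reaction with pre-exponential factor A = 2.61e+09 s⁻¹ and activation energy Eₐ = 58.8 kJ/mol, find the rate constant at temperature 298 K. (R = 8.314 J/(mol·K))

1.29e-01 s⁻¹

Step 1: Use the Arrhenius equation: k = A × exp(-Eₐ/RT)
Step 2: Convert Eₐ to J/mol: 58.8 kJ/mol = 58800 J/mol
Step 3: Calculate the exponent: -Eₐ/(RT) = -58800/(8.314 × 298) = -23.73291
Step 4: k = 2.61e+09 × exp(-23.73291)
Step 5: k = 2.61e+09 × 4.93092e-11 = 1.2870e-01 s⁻¹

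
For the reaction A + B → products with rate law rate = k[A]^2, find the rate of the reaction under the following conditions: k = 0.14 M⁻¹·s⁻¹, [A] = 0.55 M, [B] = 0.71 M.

0.04235 M/s

Step 1: The rate law is rate = k[A]^2
Step 2: Note that the rate does not depend on [B] (zero order in B).
Step 3: rate = 0.14 × (0.55)^2 = 0.04235 M/s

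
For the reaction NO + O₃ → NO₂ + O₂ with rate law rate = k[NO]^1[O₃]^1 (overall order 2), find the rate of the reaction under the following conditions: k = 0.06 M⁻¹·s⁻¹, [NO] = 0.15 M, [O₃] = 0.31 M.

0.00279 M/s

Step 1: The rate law is rate = k[NO]^1[O₃]^1, overall order = 1+1 = 2
Step 2: Substitute values: rate = 0.06 × (0.15)^1 × (0.31)^1
Step 3: rate = 0.06 × 0.15 × 0.31 = 0.00279 M/s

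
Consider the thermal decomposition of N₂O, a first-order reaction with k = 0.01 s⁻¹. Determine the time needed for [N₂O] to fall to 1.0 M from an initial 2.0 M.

69.31 s

Step 1: For first-order: t = ln([N₂O]₀/[N₂O])/k
Step 2: t = ln(2.0/1.0)/0.01
Step 3: t = ln(2)/0.01
Step 4: t = 0.6931/0.01 = 69.31 s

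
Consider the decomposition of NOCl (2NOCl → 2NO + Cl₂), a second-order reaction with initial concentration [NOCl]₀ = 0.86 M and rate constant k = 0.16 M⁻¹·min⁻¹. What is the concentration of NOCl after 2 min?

0.6744 M

Step 1: For a second-order reaction: 1/[NOCl] = 1/[NOCl]₀ + kt
Step 2: 1/[NOCl] = 1/0.86 + 0.16 × 2
Step 3: 1/[NOCl] = 1.163 + 0.32 = 1.483
Step 4: [NOCl] = 1/1.483 = 0.6744 M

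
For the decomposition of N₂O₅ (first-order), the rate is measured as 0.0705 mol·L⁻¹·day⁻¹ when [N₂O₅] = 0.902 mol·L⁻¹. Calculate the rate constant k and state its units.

0.07816 day⁻¹

Step 1: rate = k[N₂O₅]^1, so k = rate / [N₂O₅]^1.
Step 2: k = 0.0705 / (0.902)^1 = 0.0705 / 0.902.
Step 3: k = 0.07816 day⁻¹.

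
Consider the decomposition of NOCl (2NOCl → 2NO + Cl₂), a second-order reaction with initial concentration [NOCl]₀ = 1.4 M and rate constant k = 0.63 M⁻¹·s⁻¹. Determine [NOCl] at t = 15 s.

0.09838 M

Step 1: For a second-order reaction: 1/[NOCl] = 1/[NOCl]₀ + kt
Step 2: 1/[NOCl] = 1/1.4 + 0.63 × 15
Step 3: 1/[NOCl] = 0.7143 + 9.45 = 10.16
Step 4: [NOCl] = 1/10.16 = 0.09838 M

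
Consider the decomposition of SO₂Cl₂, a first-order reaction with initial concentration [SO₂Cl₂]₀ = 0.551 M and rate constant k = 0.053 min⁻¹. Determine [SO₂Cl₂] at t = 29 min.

0.1185 M

Step 1: For a first-order reaction: [SO₂Cl₂] = [SO₂Cl₂]₀ × e^(-kt)
Step 2: [SO₂Cl₂] = 0.551 × e^(-0.053 × 29)
Step 3: [SO₂Cl₂] = 0.551 × e^(-1.537)
Step 4: [SO₂Cl₂] = 0.551 × 0.215025 = 0.1185 M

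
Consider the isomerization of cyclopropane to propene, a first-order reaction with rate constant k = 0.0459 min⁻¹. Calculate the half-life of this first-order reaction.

15.1 min

Step 1: For a first-order reaction, t₁/₂ = ln(2)/k
Step 2: t₁/₂ = ln(2)/0.0459
Step 3: t₁/₂ = 0.6931/0.0459 = 15.1 min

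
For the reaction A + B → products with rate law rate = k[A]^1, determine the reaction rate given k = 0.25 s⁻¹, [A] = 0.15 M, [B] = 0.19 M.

0.0375 M/s

Step 1: The rate law is rate = k[A]^1
Step 2: Note that the rate does not depend on [B] (zero order in B).
Step 3: rate = 0.25 × (0.15)^1 = 0.0375 M/s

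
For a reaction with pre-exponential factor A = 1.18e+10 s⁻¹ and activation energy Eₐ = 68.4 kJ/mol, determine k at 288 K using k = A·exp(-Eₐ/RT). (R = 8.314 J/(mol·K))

4.63e-03 s⁻¹

Step 1: Use the Arrhenius equation: k = A × exp(-Eₐ/RT)
Step 2: Convert Eₐ to J/mol: 68.4 kJ/mol = 68400 J/mol
Step 3: Calculate the exponent: -Eₐ/(RT) = -68400/(8.314 × 288) = -28.56627
Step 4: k = 1.18e+10 × exp(-28.56627)
Step 5: k = 1.18e+10 × 3.92488e-13 = 4.6314e-03 s⁻¹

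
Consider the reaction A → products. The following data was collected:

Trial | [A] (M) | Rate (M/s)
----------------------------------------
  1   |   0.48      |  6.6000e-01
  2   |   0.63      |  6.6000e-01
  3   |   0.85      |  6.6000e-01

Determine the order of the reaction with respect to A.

zeroth order (0)

Step 1: Compare trials - when concentration changes, rate stays constant.
Step 2: rate₂/rate₁ = 6.6000e-01/6.6000e-01 = 1
Step 3: [A]₂/[A]₁ = 0.63/0.48 = 1.312
Step 4: Since rate ratio ≈ (conc ratio)^0, the reaction is zeroth order.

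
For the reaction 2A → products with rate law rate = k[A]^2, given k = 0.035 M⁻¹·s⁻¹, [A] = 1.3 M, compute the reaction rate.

0.05915 M/s

Step 1: Identify the rate law: rate = k[A]^2
Step 2: Substitute values: rate = 0.035 × (1.3)^2
Step 3: Calculate: rate = 0.035 × 1.69 = 0.05915 M/s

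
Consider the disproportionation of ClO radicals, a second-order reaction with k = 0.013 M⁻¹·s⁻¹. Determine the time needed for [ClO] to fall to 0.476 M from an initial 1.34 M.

104.2 s

Step 1: For second-order: t = (1/[ClO] - 1/[ClO]₀)/k
Step 2: t = (1/0.476 - 1/1.34)/0.013
Step 3: t = (2.101 - 0.7463)/0.013
Step 4: t = 1.355/0.013 = 104.2 s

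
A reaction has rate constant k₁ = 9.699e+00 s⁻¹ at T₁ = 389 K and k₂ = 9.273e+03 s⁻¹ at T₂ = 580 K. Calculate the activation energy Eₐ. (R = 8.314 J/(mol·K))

67.4 kJ/mol

Step 1: Use the two-temperature Arrhenius form: ln(k₂/k₁) = -Eₐ/R × (1/T₂ - 1/T₁)
Step 2: ln(k₂/k₁) = ln(9.273e+03/9.699e+00) = ln(956.078) = 6.86284
Step 3: 1/T₂ - 1/T₁ = 1/580 - 1/389 = -8.465562e-04 K⁻¹
Step 4: Eₐ = -R × ln(k₂/k₁) / (1/T₂ - 1/T₁) = -8.314 × 6.86284 / -8.465562e-04
Step 5: Eₐ = 6.7400e+04 J/mol = 67.4 kJ/mol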